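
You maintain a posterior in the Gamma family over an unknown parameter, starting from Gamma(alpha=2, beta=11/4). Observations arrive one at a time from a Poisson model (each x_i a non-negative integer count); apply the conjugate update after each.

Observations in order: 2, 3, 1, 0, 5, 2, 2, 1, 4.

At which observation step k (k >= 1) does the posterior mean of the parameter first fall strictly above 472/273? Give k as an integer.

obs 1: x=2 → posterior Gamma(4, 15/4)
obs 2: x=3 → posterior Gamma(7, 19/4)
obs 3: x=1 → posterior Gamma(8, 23/4)
obs 4: x=0 → posterior Gamma(8, 27/4)
obs 5: x=5 → posterior Gamma(13, 31/4)
obs 6: x=2 → posterior Gamma(15, 35/4)
obs 7: x=2 → posterior Gamma(17, 39/4)
obs 8: x=1 → posterior Gamma(18, 43/4)
obs 9: x=4 → posterior Gamma(22, 47/4)

k = 7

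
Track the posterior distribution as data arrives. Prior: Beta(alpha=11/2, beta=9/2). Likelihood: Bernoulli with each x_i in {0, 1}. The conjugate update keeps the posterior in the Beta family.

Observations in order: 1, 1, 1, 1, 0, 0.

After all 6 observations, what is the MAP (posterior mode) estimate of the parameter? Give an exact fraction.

obs 1: x=1 → posterior Beta(13/2, 9/2)
obs 2: x=1 → posterior Beta(15/2, 9/2)
obs 3: x=1 → posterior Beta(17/2, 9/2)
obs 4: x=1 → posterior Beta(19/2, 9/2)
obs 5: x=0 → posterior Beta(19/2, 11/2)
obs 6: x=0 → posterior Beta(19/2, 13/2)

17/28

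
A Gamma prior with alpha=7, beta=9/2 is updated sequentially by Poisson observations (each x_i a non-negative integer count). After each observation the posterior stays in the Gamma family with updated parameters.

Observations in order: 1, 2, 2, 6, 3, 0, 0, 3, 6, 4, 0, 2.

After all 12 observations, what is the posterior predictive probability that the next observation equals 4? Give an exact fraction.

6106087241234340505522441704875128061029761867201218644126896/57905761067641178540192733082440108773880638182163238525390625

obs 1: x=1 → posterior Gamma(8, 11/2)
obs 2: x=2 → posterior Gamma(10, 13/2)
obs 3: x=2 → posterior Gamma(12, 15/2)
obs 4: x=6 → posterior Gamma(18, 17/2)
obs 5: x=3 → posterior Gamma(21, 19/2)
obs 6: x=0 → posterior Gamma(21, 21/2)
obs 7: x=0 → posterior Gamma(21, 23/2)
obs 8: x=3 → posterior Gamma(24, 25/2)
obs 9: x=6 → posterior Gamma(30, 27/2)
obs 10: x=4 → posterior Gamma(34, 29/2)
obs 11: x=0 → posterior Gamma(34, 31/2)
obs 12: x=2 → posterior Gamma(36, 33/2)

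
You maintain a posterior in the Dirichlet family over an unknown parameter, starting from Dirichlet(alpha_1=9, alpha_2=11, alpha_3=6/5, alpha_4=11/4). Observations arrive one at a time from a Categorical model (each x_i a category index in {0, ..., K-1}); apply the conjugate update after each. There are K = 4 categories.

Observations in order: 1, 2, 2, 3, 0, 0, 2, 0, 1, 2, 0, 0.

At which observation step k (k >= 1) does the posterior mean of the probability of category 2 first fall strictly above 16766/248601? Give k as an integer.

obs 1: x=1 → posterior Dirichlet(9, 12, 6/5, 11/4)
obs 2: x=2 → posterior Dirichlet(9, 12, 11/5, 11/4)
obs 3: x=2 → posterior Dirichlet(9, 12, 16/5, 11/4)
obs 4: x=3 → posterior Dirichlet(9, 12, 16/5, 15/4)
obs 5: x=0 → posterior Dirichlet(10, 12, 16/5, 15/4)
obs 6: x=0 → posterior Dirichlet(11, 12, 16/5, 15/4)
obs 7: x=2 → posterior Dirichlet(11, 12, 21/5, 15/4)
obs 8: x=0 → posterior Dirichlet(12, 12, 21/5, 15/4)
obs 9: x=1 → posterior Dirichlet(12, 13, 21/5, 15/4)
obs 10: x=2 → posterior Dirichlet(12, 13, 26/5, 15/4)
obs 11: x=0 → posterior Dirichlet(13, 13, 26/5, 15/4)
obs 12: x=0 → posterior Dirichlet(14, 13, 26/5, 15/4)

k = 2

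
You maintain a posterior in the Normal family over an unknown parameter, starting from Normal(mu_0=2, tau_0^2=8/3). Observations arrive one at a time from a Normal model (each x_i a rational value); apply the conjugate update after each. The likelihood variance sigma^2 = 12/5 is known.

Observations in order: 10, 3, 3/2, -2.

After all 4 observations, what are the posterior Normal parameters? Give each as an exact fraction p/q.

obs 1: x=10 → posterior Normal(118/19, 24/19)
obs 2: x=3 → posterior Normal(148/29, 24/29)
obs 3: x=3/2 → posterior Normal(163/39, 8/13)
obs 4: x=-2 → posterior Normal(143/49, 24/49)

mu_0=143/49, tau_0^2=24/49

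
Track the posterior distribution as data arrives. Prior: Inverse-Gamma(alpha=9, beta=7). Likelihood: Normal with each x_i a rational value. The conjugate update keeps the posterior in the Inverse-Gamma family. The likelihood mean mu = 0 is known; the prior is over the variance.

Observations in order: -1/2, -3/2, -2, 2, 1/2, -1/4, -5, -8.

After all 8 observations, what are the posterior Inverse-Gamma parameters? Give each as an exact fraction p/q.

alpha=13, beta=1821/32

obs 1: x=-1/2 → posterior Inverse-Gamma(19/2, 57/8)
obs 2: x=-3/2 → posterior Inverse-Gamma(10, 33/4)
obs 3: x=-2 → posterior Inverse-Gamma(21/2, 41/4)
obs 4: x=2 → posterior Inverse-Gamma(11, 49/4)
obs 5: x=1/2 → posterior Inverse-Gamma(23/2, 99/8)
obs 6: x=-1/4 → posterior Inverse-Gamma(12, 397/32)
obs 7: x=-5 → posterior Inverse-Gamma(25/2, 797/32)
obs 8: x=-8 → posterior Inverse-Gamma(13, 1821/32)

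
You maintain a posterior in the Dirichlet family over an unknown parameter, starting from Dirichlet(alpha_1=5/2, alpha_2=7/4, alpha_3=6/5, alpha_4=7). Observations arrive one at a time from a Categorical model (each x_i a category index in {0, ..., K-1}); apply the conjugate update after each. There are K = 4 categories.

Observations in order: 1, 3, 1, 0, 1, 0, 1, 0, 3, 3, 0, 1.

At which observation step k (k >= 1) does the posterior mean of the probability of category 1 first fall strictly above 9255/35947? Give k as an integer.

k = 5

obs 1: x=1 → posterior Dirichlet(5/2, 11/4, 6/5, 7)
obs 2: x=3 → posterior Dirichlet(5/2, 11/4, 6/5, 8)
obs 3: x=1 → posterior Dirichlet(5/2, 15/4, 6/5, 8)
obs 4: x=0 → posterior Dirichlet(7/2, 15/4, 6/5, 8)
obs 5: x=1 → posterior Dirichlet(7/2, 19/4, 6/5, 8)
obs 6: x=0 → posterior Dirichlet(9/2, 19/4, 6/5, 8)
obs 7: x=1 → posterior Dirichlet(9/2, 23/4, 6/5, 8)
obs 8: x=0 → posterior Dirichlet(11/2, 23/4, 6/5, 8)
obs 9: x=3 → posterior Dirichlet(11/2, 23/4, 6/5, 9)
obs 10: x=3 → posterior Dirichlet(11/2, 23/4, 6/5, 10)
obs 11: x=0 → posterior Dirichlet(13/2, 23/4, 6/5, 10)
obs 12: x=1 → posterior Dirichlet(13/2, 27/4, 6/5, 10)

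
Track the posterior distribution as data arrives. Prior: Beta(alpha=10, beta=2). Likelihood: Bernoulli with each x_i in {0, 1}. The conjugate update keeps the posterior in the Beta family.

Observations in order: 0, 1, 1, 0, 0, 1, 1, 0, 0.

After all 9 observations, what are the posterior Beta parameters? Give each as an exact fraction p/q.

alpha=14, beta=7

obs 1: x=0 → posterior Beta(10, 3)
obs 2: x=1 → posterior Beta(11, 3)
obs 3: x=1 → posterior Beta(12, 3)
obs 4: x=0 → posterior Beta(12, 4)
obs 5: x=0 → posterior Beta(12, 5)
obs 6: x=1 → posterior Beta(13, 5)
obs 7: x=1 → posterior Beta(14, 5)
obs 8: x=0 → posterior Beta(14, 6)
obs 9: x=0 → posterior Beta(14, 7)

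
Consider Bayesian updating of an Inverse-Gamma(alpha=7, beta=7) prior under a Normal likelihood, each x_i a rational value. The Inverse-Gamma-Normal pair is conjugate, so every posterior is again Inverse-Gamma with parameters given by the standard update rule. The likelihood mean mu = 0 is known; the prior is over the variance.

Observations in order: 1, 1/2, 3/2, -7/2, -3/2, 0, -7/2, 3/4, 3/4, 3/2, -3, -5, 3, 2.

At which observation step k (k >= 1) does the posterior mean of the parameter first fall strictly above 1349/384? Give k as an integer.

obs 1: x=1 → posterior Inverse-Gamma(15/2, 15/2)
obs 2: x=1/2 → posterior Inverse-Gamma(8, 61/8)
obs 3: x=3/2 → posterior Inverse-Gamma(17/2, 35/4)
obs 4: x=-7/2 → posterior Inverse-Gamma(9, 119/8)
obs 5: x=-3/2 → posterior Inverse-Gamma(19/2, 16)
obs 6: x=0 → posterior Inverse-Gamma(10, 16)
obs 7: x=-7/2 → posterior Inverse-Gamma(21/2, 177/8)
obs 8: x=3/4 → posterior Inverse-Gamma(11, 717/32)
obs 9: x=3/4 → posterior Inverse-Gamma(23/2, 363/16)
obs 10: x=3/2 → posterior Inverse-Gamma(12, 381/16)
obs 11: x=-3 → posterior Inverse-Gamma(25/2, 453/16)
obs 12: x=-5 → posterior Inverse-Gamma(13, 653/16)
obs 13: x=3 → posterior Inverse-Gamma(27/2, 725/16)
obs 14: x=2 → posterior Inverse-Gamma(14, 757/16)

k = 13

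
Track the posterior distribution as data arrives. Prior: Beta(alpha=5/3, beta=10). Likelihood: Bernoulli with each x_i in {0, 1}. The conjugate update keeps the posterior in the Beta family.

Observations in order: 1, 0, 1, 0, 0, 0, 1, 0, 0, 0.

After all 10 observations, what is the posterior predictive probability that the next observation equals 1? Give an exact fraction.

14/65

obs 1: x=1 → posterior Beta(8/3, 10)
obs 2: x=0 → posterior Beta(8/3, 11)
obs 3: x=1 → posterior Beta(11/3, 11)
obs 4: x=0 → posterior Beta(11/3, 12)
obs 5: x=0 → posterior Beta(11/3, 13)
obs 6: x=0 → posterior Beta(11/3, 14)
obs 7: x=1 → posterior Beta(14/3, 14)
obs 8: x=0 → posterior Beta(14/3, 15)
obs 9: x=0 → posterior Beta(14/3, 16)
obs 10: x=0 → posterior Beta(14/3, 17)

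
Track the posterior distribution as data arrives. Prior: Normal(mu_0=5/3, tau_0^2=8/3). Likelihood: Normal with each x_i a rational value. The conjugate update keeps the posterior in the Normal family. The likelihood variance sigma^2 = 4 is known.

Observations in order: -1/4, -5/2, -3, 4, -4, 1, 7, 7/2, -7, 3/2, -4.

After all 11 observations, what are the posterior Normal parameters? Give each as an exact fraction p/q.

obs 1: x=-1/4 → posterior Normal(9/10, 8/5)
obs 2: x=-5/2 → posterior Normal(-1/14, 8/7)
obs 3: x=-3 → posterior Normal(-13/18, 8/9)
obs 4: x=4 → posterior Normal(3/22, 8/11)
obs 5: x=-4 → posterior Normal(-1/2, 8/13)
obs 6: x=1 → posterior Normal(-3/10, 8/15)
obs 7: x=7 → posterior Normal(19/34, 8/17)
obs 8: x=7/2 → posterior Normal(33/38, 8/19)
obs 9: x=-7 → posterior Normal(5/42, 8/21)
obs 10: x=3/2 → posterior Normal(11/46, 8/23)
obs 11: x=-4 → posterior Normal(-1/10, 8/25)

mu_0=-1/10, tau_0^2=8/25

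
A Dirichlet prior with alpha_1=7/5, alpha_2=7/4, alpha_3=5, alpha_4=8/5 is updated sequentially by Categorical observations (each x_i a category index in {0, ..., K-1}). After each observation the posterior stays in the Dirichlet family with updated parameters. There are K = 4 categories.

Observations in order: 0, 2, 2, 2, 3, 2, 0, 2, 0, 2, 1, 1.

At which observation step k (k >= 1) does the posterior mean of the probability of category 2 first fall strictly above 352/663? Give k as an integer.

obs 1: x=0 → posterior Dirichlet(12/5, 7/4, 5, 8/5)
obs 2: x=2 → posterior Dirichlet(12/5, 7/4, 6, 8/5)
obs 3: x=2 → posterior Dirichlet(12/5, 7/4, 7, 8/5)
obs 4: x=2 → posterior Dirichlet(12/5, 7/4, 8, 8/5)
obs 5: x=3 → posterior Dirichlet(12/5, 7/4, 8, 13/5)
obs 6: x=2 → posterior Dirichlet(12/5, 7/4, 9, 13/5)
obs 7: x=0 → posterior Dirichlet(17/5, 7/4, 9, 13/5)
obs 8: x=2 → posterior Dirichlet(17/5, 7/4, 10, 13/5)
obs 9: x=0 → posterior Dirichlet(22/5, 7/4, 10, 13/5)
obs 10: x=2 → posterior Dirichlet(22/5, 7/4, 11, 13/5)
obs 11: x=1 → posterior Dirichlet(22/5, 11/4, 11, 13/5)
obs 12: x=1 → posterior Dirichlet(22/5, 15/4, 11, 13/5)

k = 3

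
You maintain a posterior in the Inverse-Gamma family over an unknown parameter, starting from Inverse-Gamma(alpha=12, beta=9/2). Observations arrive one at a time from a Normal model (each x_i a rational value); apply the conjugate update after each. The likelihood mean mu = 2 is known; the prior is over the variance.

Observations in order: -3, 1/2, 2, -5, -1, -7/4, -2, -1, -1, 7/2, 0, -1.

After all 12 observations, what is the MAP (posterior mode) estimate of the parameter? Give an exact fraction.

obs 1: x=-3 → posterior Inverse-Gamma(25/2, 17)
obs 2: x=1/2 → posterior Inverse-Gamma(13, 145/8)
obs 3: x=2 → posterior Inverse-Gamma(27/2, 145/8)
obs 4: x=-5 → posterior Inverse-Gamma(14, 341/8)
obs 5: x=-1 → posterior Inverse-Gamma(29/2, 377/8)
obs 6: x=-7/4 → posterior Inverse-Gamma(15, 1733/32)
obs 7: x=-2 → posterior Inverse-Gamma(31/2, 1989/32)
obs 8: x=-1 → posterior Inverse-Gamma(16, 2133/32)
obs 9: x=-1 → posterior Inverse-Gamma(33/2, 2277/32)
obs 10: x=7/2 → posterior Inverse-Gamma(17, 2313/32)
obs 11: x=0 → posterior Inverse-Gamma(35/2, 2377/32)
obs 12: x=-1 → posterior Inverse-Gamma(18, 2521/32)

2521/608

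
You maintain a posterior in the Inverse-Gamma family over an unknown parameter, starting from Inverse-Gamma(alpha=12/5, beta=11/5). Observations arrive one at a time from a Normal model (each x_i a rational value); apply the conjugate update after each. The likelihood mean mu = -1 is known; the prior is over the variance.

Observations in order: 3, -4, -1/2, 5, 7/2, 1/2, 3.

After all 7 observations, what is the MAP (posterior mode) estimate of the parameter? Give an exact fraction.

2083/276

obs 1: x=3 → posterior Inverse-Gamma(29/10, 51/5)
obs 2: x=-4 → posterior Inverse-Gamma(17/5, 147/10)
obs 3: x=-1/2 → posterior Inverse-Gamma(39/10, 593/40)
obs 4: x=5 → posterior Inverse-Gamma(22/5, 1313/40)
obs 5: x=7/2 → posterior Inverse-Gamma(49/10, 859/20)
obs 6: x=1/2 → posterior Inverse-Gamma(27/5, 1763/40)
obs 7: x=3 → posterior Inverse-Gamma(59/10, 2083/40)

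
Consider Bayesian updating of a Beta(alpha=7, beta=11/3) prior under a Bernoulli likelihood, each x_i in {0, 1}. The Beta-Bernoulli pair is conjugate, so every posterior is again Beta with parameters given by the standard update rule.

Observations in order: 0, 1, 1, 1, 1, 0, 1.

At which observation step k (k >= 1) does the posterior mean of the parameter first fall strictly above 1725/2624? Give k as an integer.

obs 1: x=0 → posterior Beta(7, 14/3)
obs 2: x=1 → posterior Beta(8, 14/3)
obs 3: x=1 → posterior Beta(9, 14/3)
obs 4: x=1 → posterior Beta(10, 14/3)
obs 5: x=1 → posterior Beta(11, 14/3)
obs 6: x=0 → posterior Beta(11, 17/3)
obs 7: x=1 → posterior Beta(12, 17/3)

k = 3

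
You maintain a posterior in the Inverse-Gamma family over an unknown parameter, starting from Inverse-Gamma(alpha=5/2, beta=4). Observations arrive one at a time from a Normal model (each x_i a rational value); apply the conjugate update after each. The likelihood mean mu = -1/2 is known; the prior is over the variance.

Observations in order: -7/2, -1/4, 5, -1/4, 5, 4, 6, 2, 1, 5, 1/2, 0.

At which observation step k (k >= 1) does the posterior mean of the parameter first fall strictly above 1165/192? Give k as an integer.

obs 1: x=-7/2 → posterior Inverse-Gamma(3, 17/2)
obs 2: x=-1/4 → posterior Inverse-Gamma(7/2, 273/32)
obs 3: x=5 → posterior Inverse-Gamma(4, 757/32)
obs 4: x=-1/4 → posterior Inverse-Gamma(9/2, 379/16)
obs 5: x=5 → posterior Inverse-Gamma(5, 621/16)
obs 6: x=4 → posterior Inverse-Gamma(11/2, 783/16)
obs 7: x=6 → posterior Inverse-Gamma(6, 1121/16)
obs 8: x=2 → posterior Inverse-Gamma(13/2, 1171/16)
obs 9: x=1 → posterior Inverse-Gamma(7, 1189/16)
obs 10: x=5 → posterior Inverse-Gamma(15/2, 1431/16)
obs 11: x=1/2 → posterior Inverse-Gamma(8, 1439/16)
obs 12: x=0 → posterior Inverse-Gamma(17/2, 1441/16)

k = 3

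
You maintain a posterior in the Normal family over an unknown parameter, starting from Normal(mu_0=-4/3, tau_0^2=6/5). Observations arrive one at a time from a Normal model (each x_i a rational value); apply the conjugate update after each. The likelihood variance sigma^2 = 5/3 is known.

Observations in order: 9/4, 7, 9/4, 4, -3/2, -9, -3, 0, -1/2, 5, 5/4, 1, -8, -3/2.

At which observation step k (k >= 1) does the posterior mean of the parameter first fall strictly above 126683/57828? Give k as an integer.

obs 1: x=9/4 → posterior Normal(1/6, 30/43)
obs 2: x=7 → posterior Normal(799/366, 30/61)
obs 3: x=9/4 → posterior Normal(521/237, 30/79)
obs 4: x=4 → posterior Normal(737/291, 30/97)
obs 5: x=-3/2 → posterior Normal(656/345, 6/23)
obs 6: x=-9 → posterior Normal(170/399, 30/133)
obs 7: x=-3 → posterior Normal(8/453, 30/151)
obs 8: x=0 → posterior Normal(8/507, 30/169)
obs 9: x=-1/2 → posterior Normal(-19/561, 30/187)
obs 10: x=5 → posterior Normal(251/615, 6/41)
obs 11: x=5/4 → posterior Normal(637/1338, 30/223)
obs 12: x=1 → posterior Normal(745/1446, 30/241)
obs 13: x=-8 → posterior Normal(-17/222, 30/259)
obs 14: x=-3/2 → posterior Normal(-281/1662, 30/277)

k = 3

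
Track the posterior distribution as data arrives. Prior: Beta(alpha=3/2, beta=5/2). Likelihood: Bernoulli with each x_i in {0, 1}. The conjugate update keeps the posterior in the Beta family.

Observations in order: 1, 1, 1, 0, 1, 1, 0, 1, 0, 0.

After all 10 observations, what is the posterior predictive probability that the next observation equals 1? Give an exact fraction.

obs 1: x=1 → posterior Beta(5/2, 5/2)
obs 2: x=1 → posterior Beta(7/2, 5/2)
obs 3: x=1 → posterior Beta(9/2, 5/2)
obs 4: x=0 → posterior Beta(9/2, 7/2)
obs 5: x=1 → posterior Beta(11/2, 7/2)
obs 6: x=1 → posterior Beta(13/2, 7/2)
obs 7: x=0 → posterior Beta(13/2, 9/2)
obs 8: x=1 → posterior Beta(15/2, 9/2)
obs 9: x=0 → posterior Beta(15/2, 11/2)
obs 10: x=0 → posterior Beta(15/2, 13/2)

15/28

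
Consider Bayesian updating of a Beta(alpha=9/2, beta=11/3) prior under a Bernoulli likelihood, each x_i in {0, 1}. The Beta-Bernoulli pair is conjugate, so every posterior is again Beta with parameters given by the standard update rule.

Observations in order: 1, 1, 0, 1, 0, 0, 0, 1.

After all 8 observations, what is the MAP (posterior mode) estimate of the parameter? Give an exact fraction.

obs 1: x=1 → posterior Beta(11/2, 11/3)
obs 2: x=1 → posterior Beta(13/2, 11/3)
obs 3: x=0 → posterior Beta(13/2, 14/3)
obs 4: x=1 → posterior Beta(15/2, 14/3)
obs 5: x=0 → posterior Beta(15/2, 17/3)
obs 6: x=0 → posterior Beta(15/2, 20/3)
obs 7: x=0 → posterior Beta(15/2, 23/3)
obs 8: x=1 → posterior Beta(17/2, 23/3)

9/17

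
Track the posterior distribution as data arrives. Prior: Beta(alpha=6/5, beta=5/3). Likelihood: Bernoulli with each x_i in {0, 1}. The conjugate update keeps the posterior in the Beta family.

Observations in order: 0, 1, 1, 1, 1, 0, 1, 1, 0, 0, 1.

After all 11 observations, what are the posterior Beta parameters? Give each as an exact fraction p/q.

obs 1: x=0 → posterior Beta(6/5, 8/3)
obs 2: x=1 → posterior Beta(11/5, 8/3)
obs 3: x=1 → posterior Beta(16/5, 8/3)
obs 4: x=1 → posterior Beta(21/5, 8/3)
obs 5: x=1 → posterior Beta(26/5, 8/3)
obs 6: x=0 → posterior Beta(26/5, 11/3)
obs 7: x=1 → posterior Beta(31/5, 11/3)
obs 8: x=1 → posterior Beta(36/5, 11/3)
obs 9: x=0 → posterior Beta(36/5, 14/3)
obs 10: x=0 → posterior Beta(36/5, 17/3)
obs 11: x=1 → posterior Beta(41/5, 17/3)

alpha=41/5, beta=17/3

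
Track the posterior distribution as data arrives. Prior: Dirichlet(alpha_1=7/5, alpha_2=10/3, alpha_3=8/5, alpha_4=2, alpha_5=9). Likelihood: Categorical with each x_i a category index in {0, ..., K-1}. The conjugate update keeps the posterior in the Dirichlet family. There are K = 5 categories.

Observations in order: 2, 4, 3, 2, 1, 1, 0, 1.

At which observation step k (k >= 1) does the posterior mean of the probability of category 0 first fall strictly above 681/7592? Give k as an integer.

k = 7

obs 1: x=2 → posterior Dirichlet(7/5, 10/3, 13/5, 2, 9)
obs 2: x=4 → posterior Dirichlet(7/5, 10/3, 13/5, 2, 10)
obs 3: x=3 → posterior Dirichlet(7/5, 10/3, 13/5, 3, 10)
obs 4: x=2 → posterior Dirichlet(7/5, 10/3, 18/5, 3, 10)
obs 5: x=1 → posterior Dirichlet(7/5, 13/3, 18/5, 3, 10)
obs 6: x=1 → posterior Dirichlet(7/5, 16/3, 18/5, 3, 10)
obs 7: x=0 → posterior Dirichlet(12/5, 16/3, 18/5, 3, 10)
obs 8: x=1 → posterior Dirichlet(12/5, 19/3, 18/5, 3, 10)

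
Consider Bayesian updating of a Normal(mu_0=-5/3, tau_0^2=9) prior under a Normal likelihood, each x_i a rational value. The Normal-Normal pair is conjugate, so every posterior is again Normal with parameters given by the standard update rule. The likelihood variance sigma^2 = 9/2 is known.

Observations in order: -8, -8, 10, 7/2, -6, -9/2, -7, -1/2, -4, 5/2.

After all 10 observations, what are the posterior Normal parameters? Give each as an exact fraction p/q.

obs 1: x=-8 → posterior Normal(-53/9, 3)
obs 2: x=-8 → posterior Normal(-101/15, 9/5)
obs 3: x=10 → posterior Normal(-41/21, 9/7)
obs 4: x=7/2 → posterior Normal(-20/27, 1)
obs 5: x=-6 → posterior Normal(-56/33, 9/11)
obs 6: x=-9/2 → posterior Normal(-83/39, 9/13)
obs 7: x=-7 → posterior Normal(-25/9, 3/5)
obs 8: x=-1/2 → posterior Normal(-128/51, 9/17)
obs 9: x=-4 → posterior Normal(-8/3, 9/19)
obs 10: x=5/2 → posterior Normal(-137/63, 3/7)

mu_0=-137/63, tau_0^2=3/7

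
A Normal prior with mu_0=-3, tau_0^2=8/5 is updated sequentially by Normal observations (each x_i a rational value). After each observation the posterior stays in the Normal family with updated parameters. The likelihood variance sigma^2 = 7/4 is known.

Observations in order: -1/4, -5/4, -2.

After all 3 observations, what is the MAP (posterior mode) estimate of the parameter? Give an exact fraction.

-217/131

obs 1: x=-1/4 → posterior Normal(-113/67, 56/67)
obs 2: x=-5/4 → posterior Normal(-17/11, 56/99)
obs 3: x=-2 → posterior Normal(-217/131, 56/131)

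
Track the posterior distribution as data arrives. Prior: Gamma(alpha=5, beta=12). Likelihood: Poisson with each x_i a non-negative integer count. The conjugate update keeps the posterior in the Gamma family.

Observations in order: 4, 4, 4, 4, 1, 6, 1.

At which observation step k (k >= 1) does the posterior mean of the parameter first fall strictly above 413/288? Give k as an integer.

k = 6

obs 1: x=4 → posterior Gamma(9, 13)
obs 2: x=4 → posterior Gamma(13, 14)
obs 3: x=4 → posterior Gamma(17, 15)
obs 4: x=4 → posterior Gamma(21, 16)
obs 5: x=1 → posterior Gamma(22, 17)
obs 6: x=6 → posterior Gamma(28, 18)
obs 7: x=1 → posterior Gamma(29, 19)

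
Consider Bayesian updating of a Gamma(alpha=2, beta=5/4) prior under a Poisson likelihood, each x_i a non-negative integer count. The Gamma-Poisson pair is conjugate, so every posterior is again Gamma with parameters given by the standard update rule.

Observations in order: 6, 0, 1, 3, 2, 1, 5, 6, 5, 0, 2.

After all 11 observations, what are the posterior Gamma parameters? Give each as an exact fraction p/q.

obs 1: x=6 → posterior Gamma(8, 9/4)
obs 2: x=0 → posterior Gamma(8, 13/4)
obs 3: x=1 → posterior Gamma(9, 17/4)
obs 4: x=3 → posterior Gamma(12, 21/4)
obs 5: x=2 → posterior Gamma(14, 25/4)
obs 6: x=1 → posterior Gamma(15, 29/4)
obs 7: x=5 → posterior Gamma(20, 33/4)
obs 8: x=6 → posterior Gamma(26, 37/4)
obs 9: x=5 → posterior Gamma(31, 41/4)
obs 10: x=0 → posterior Gamma(31, 45/4)
obs 11: x=2 → posterior Gamma(33, 49/4)

alpha=33, beta=49/4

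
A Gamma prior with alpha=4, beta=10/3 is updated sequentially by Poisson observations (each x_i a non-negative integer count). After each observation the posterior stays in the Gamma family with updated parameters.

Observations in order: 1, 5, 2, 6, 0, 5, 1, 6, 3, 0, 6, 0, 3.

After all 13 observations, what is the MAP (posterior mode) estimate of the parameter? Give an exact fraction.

obs 1: x=1 → posterior Gamma(5, 13/3)
obs 2: x=5 → posterior Gamma(10, 16/3)
obs 3: x=2 → posterior Gamma(12, 19/3)
obs 4: x=6 → posterior Gamma(18, 22/3)
obs 5: x=0 → posterior Gamma(18, 25/3)
obs 6: x=5 → posterior Gamma(23, 28/3)
obs 7: x=1 → posterior Gamma(24, 31/3)
obs 8: x=6 → posterior Gamma(30, 34/3)
obs 9: x=3 → posterior Gamma(33, 37/3)
obs 10: x=0 → posterior Gamma(33, 40/3)
obs 11: x=6 → posterior Gamma(39, 43/3)
obs 12: x=0 → posterior Gamma(39, 46/3)
obs 13: x=3 → posterior Gamma(42, 49/3)

123/49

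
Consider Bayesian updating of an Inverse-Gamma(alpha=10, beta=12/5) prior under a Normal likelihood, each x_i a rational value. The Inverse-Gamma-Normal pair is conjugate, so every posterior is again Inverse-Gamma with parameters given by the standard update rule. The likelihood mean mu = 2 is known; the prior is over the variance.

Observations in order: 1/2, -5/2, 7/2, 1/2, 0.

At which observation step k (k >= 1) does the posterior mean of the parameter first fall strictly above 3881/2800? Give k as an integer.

k = 3

obs 1: x=1/2 → posterior Inverse-Gamma(21/2, 141/40)
obs 2: x=-5/2 → posterior Inverse-Gamma(11, 273/20)
obs 3: x=7/2 → posterior Inverse-Gamma(23/2, 591/40)
obs 4: x=1/2 → posterior Inverse-Gamma(12, 159/10)
obs 5: x=0 → posterior Inverse-Gamma(25/2, 179/10)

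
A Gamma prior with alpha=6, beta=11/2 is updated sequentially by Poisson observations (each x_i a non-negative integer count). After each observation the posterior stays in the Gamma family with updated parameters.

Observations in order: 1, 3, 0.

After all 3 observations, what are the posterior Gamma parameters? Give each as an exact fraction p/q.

alpha=10, beta=17/2

obs 1: x=1 → posterior Gamma(7, 13/2)
obs 2: x=3 → posterior Gamma(10, 15/2)
obs 3: x=0 → posterior Gamma(10, 17/2)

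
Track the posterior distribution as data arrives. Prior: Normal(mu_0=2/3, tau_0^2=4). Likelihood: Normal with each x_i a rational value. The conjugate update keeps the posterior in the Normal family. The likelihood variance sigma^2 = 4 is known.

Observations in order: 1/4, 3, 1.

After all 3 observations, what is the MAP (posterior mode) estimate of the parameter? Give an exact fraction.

obs 1: x=1/4 → posterior Normal(11/24, 2)
obs 2: x=3 → posterior Normal(47/36, 4/3)
obs 3: x=1 → posterior Normal(59/48, 1)

59/48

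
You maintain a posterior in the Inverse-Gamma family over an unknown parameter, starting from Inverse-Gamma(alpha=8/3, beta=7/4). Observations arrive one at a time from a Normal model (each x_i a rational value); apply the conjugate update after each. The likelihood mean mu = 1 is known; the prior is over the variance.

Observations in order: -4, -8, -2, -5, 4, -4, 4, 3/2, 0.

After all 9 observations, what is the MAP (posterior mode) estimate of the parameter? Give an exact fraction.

2385/196

obs 1: x=-4 → posterior Inverse-Gamma(19/6, 57/4)
obs 2: x=-8 → posterior Inverse-Gamma(11/3, 219/4)
obs 3: x=-2 → posterior Inverse-Gamma(25/6, 237/4)
obs 4: x=-5 → posterior Inverse-Gamma(14/3, 309/4)
obs 5: x=4 → posterior Inverse-Gamma(31/6, 327/4)
obs 6: x=-4 → posterior Inverse-Gamma(17/3, 377/4)
obs 7: x=4 → posterior Inverse-Gamma(37/6, 395/4)
obs 8: x=3/2 → posterior Inverse-Gamma(20/3, 791/8)
obs 9: x=0 → posterior Inverse-Gamma(43/6, 795/8)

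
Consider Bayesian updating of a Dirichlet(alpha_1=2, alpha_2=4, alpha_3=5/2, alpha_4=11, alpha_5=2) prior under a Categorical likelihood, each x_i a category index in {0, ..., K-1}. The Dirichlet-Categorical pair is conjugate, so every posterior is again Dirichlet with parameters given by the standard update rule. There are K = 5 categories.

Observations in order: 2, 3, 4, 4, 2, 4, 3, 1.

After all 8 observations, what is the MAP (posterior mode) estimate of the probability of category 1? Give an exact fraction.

obs 1: x=2 → posterior Dirichlet(2, 4, 7/2, 11, 2)
obs 2: x=3 → posterior Dirichlet(2, 4, 7/2, 12, 2)
obs 3: x=4 → posterior Dirichlet(2, 4, 7/2, 12, 3)
obs 4: x=4 → posterior Dirichlet(2, 4, 7/2, 12, 4)
obs 5: x=2 → posterior Dirichlet(2, 4, 9/2, 12, 4)
obs 6: x=4 → posterior Dirichlet(2, 4, 9/2, 12, 5)
obs 7: x=3 → posterior Dirichlet(2, 4, 9/2, 13, 5)
obs 8: x=1 → posterior Dirichlet(2, 5, 9/2, 13, 5)

8/49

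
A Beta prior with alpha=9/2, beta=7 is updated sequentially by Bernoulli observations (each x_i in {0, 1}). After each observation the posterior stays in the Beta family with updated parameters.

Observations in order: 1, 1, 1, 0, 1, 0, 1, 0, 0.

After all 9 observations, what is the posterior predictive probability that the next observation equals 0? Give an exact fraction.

22/41

obs 1: x=1 → posterior Beta(11/2, 7)
obs 2: x=1 → posterior Beta(13/2, 7)
obs 3: x=1 → posterior Beta(15/2, 7)
obs 4: x=0 → posterior Beta(15/2, 8)
obs 5: x=1 → posterior Beta(17/2, 8)
obs 6: x=0 → posterior Beta(17/2, 9)
obs 7: x=1 → posterior Beta(19/2, 9)
obs 8: x=0 → posterior Beta(19/2, 10)
obs 9: x=0 → posterior Beta(19/2, 11)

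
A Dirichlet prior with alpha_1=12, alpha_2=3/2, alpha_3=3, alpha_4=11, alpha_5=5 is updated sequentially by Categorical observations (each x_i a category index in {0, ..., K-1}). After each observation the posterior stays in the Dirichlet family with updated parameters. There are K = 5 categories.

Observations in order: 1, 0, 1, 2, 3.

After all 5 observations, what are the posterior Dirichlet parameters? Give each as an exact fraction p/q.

alpha_1=13, alpha_2=7/2, alpha_3=4, alpha_4=12, alpha_5=5

obs 1: x=1 → posterior Dirichlet(12, 5/2, 3, 11, 5)
obs 2: x=0 → posterior Dirichlet(13, 5/2, 3, 11, 5)
obs 3: x=1 → posterior Dirichlet(13, 7/2, 3, 11, 5)
obs 4: x=2 → posterior Dirichlet(13, 7/2, 4, 11, 5)
obs 5: x=3 → posterior Dirichlet(13, 7/2, 4, 12, 5)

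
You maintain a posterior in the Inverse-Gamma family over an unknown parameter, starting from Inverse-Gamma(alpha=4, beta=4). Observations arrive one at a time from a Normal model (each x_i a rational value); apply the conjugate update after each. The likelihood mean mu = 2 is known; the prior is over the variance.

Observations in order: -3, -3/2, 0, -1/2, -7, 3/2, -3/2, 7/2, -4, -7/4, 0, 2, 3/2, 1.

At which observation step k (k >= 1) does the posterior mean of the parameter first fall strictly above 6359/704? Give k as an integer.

k = 5

obs 1: x=-3 → posterior Inverse-Gamma(9/2, 33/2)
obs 2: x=-3/2 → posterior Inverse-Gamma(5, 181/8)
obs 3: x=0 → posterior Inverse-Gamma(11/2, 197/8)
obs 4: x=-1/2 → posterior Inverse-Gamma(6, 111/4)
obs 5: x=-7 → posterior Inverse-Gamma(13/2, 273/4)
obs 6: x=3/2 → posterior Inverse-Gamma(7, 547/8)
obs 7: x=-3/2 → posterior Inverse-Gamma(15/2, 149/2)
obs 8: x=7/2 → posterior Inverse-Gamma(8, 605/8)
obs 9: x=-4 → posterior Inverse-Gamma(17/2, 749/8)
obs 10: x=-7/4 → posterior Inverse-Gamma(9, 3221/32)
obs 11: x=0 → posterior Inverse-Gamma(19/2, 3285/32)
obs 12: x=2 → posterior Inverse-Gamma(10, 3285/32)
obs 13: x=3/2 → posterior Inverse-Gamma(21/2, 3289/32)
obs 14: x=1 → posterior Inverse-Gamma(11, 3305/32)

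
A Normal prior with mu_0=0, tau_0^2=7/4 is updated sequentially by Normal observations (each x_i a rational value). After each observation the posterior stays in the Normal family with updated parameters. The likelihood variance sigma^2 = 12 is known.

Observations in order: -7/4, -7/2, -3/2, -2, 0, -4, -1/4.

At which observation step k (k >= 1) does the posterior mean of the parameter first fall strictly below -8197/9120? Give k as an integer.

k = 6

obs 1: x=-7/4 → posterior Normal(-49/220, 84/55)
obs 2: x=-7/2 → posterior Normal(-147/248, 42/31)
obs 3: x=-3/2 → posterior Normal(-63/92, 28/23)
obs 4: x=-2 → posterior Normal(-245/304, 21/19)
obs 5: x=0 → posterior Normal(-245/332, 84/83)
obs 6: x=-4 → posterior Normal(-119/120, 14/15)
obs 7: x=-1/4 → posterior Normal(-91/97, 84/97)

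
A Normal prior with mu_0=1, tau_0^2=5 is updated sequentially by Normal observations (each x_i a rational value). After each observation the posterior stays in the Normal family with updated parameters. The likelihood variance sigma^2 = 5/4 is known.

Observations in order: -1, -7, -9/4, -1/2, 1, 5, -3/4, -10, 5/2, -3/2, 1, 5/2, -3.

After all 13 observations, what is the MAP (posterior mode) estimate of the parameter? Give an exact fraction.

-55/53

obs 1: x=-1 → posterior Normal(-3/5, 1)
obs 2: x=-7 → posterior Normal(-31/9, 5/9)
obs 3: x=-9/4 → posterior Normal(-40/13, 5/13)
obs 4: x=-1/2 → posterior Normal(-42/17, 5/17)
obs 5: x=1 → posterior Normal(-38/21, 5/21)
obs 6: x=5 → posterior Normal(-18/25, 1/5)
obs 7: x=-3/4 → posterior Normal(-21/29, 5/29)
obs 8: x=-10 → posterior Normal(-61/33, 5/33)
obs 9: x=5/2 → posterior Normal(-51/37, 5/37)
obs 10: x=-3/2 → posterior Normal(-57/41, 5/41)
obs 11: x=1 → posterior Normal(-53/45, 1/9)
obs 12: x=5/2 → posterior Normal(-43/49, 5/49)
obs 13: x=-3 → posterior Normal(-55/53, 5/53)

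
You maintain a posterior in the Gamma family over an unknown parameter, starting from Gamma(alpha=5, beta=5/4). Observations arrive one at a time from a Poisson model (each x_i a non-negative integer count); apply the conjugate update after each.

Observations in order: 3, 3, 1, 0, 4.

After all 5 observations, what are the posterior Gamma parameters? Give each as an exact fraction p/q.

obs 1: x=3 → posterior Gamma(8, 9/4)
obs 2: x=3 → posterior Gamma(11, 13/4)
obs 3: x=1 → posterior Gamma(12, 17/4)
obs 4: x=0 → posterior Gamma(12, 21/4)
obs 5: x=4 → posterior Gamma(16, 25/4)

alpha=16, beta=25/4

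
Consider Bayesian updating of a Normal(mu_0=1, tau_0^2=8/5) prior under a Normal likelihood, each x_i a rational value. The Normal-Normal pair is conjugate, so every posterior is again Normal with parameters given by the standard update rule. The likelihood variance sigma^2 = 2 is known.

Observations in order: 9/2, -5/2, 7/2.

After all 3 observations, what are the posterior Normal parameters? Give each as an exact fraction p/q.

obs 1: x=9/2 → posterior Normal(23/9, 8/9)
obs 2: x=-5/2 → posterior Normal(1, 8/13)
obs 3: x=7/2 → posterior Normal(27/17, 8/17)

mu_0=27/17, tau_0^2=8/17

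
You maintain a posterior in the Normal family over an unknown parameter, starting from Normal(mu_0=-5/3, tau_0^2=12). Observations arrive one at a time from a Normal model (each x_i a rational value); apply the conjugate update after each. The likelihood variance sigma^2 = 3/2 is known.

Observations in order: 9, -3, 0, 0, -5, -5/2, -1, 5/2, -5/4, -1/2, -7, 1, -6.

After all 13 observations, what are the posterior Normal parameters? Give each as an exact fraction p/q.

obs 1: x=9 → posterior Normal(211/27, 4/3)
obs 2: x=-3 → posterior Normal(139/51, 12/17)
obs 3: x=0 → posterior Normal(139/75, 12/25)
obs 4: x=0 → posterior Normal(139/99, 4/11)
obs 5: x=-5 → posterior Normal(19/123, 12/41)
obs 6: x=-5/2 → posterior Normal(-41/147, 12/49)
obs 7: x=-1 → posterior Normal(-65/171, 4/19)
obs 8: x=5/2 → posterior Normal(-1/39, 12/65)
obs 9: x=-5/4 → posterior Normal(-35/219, 12/73)
obs 10: x=-1/2 → posterior Normal(-47/243, 4/27)
obs 11: x=-7 → posterior Normal(-215/267, 12/89)
obs 12: x=1 → posterior Normal(-191/291, 12/97)
obs 13: x=-6 → posterior Normal(-67/63, 4/35)

mu_0=-67/63, tau_0^2=4/35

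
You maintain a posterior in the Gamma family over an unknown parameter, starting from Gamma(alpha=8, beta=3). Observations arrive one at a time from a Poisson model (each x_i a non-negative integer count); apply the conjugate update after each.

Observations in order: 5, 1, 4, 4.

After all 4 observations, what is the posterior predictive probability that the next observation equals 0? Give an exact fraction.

3909821048582988049/73786976294838206464

obs 1: x=5 → posterior Gamma(13, 4)
obs 2: x=1 → posterior Gamma(14, 5)
obs 3: x=4 → posterior Gamma(18, 6)
obs 4: x=4 → posterior Gamma(22, 7)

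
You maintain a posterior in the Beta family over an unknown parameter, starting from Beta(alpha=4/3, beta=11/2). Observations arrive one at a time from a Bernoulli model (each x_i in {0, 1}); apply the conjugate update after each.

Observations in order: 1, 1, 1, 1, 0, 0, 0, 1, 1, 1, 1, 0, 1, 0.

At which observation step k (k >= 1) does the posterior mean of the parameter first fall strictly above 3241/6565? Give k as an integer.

k = 10

obs 1: x=1 → posterior Beta(7/3, 11/2)
obs 2: x=1 → posterior Beta(10/3, 11/2)
obs 3: x=1 → posterior Beta(13/3, 11/2)
obs 4: x=1 → posterior Beta(16/3, 11/2)
obs 5: x=0 → posterior Beta(16/3, 13/2)
obs 6: x=0 → posterior Beta(16/3, 15/2)
obs 7: x=0 → posterior Beta(16/3, 17/2)
obs 8: x=1 → posterior Beta(19/3, 17/2)
obs 9: x=1 → posterior Beta(22/3, 17/2)
obs 10: x=1 → posterior Beta(25/3, 17/2)
obs 11: x=1 → posterior Beta(28/3, 17/2)
obs 12: x=0 → posterior Beta(28/3, 19/2)
obs 13: x=1 → posterior Beta(31/3, 19/2)
obs 14: x=0 → posterior Beta(31/3, 21/2)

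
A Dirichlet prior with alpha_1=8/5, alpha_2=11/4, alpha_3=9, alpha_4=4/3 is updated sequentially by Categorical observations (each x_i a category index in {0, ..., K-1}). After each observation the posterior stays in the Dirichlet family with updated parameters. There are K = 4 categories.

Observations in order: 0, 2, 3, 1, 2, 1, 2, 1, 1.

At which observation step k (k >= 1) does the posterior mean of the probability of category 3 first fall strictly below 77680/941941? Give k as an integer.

k = 2

obs 1: x=0 → posterior Dirichlet(13/5, 11/4, 9, 4/3)
obs 2: x=2 → posterior Dirichlet(13/5, 11/4, 10, 4/3)
obs 3: x=3 → posterior Dirichlet(13/5, 11/4, 10, 7/3)
obs 4: x=1 → posterior Dirichlet(13/5, 15/4, 10, 7/3)
obs 5: x=2 → posterior Dirichlet(13/5, 15/4, 11, 7/3)
obs 6: x=1 → posterior Dirichlet(13/5, 19/4, 11, 7/3)
obs 7: x=2 → posterior Dirichlet(13/5, 19/4, 12, 7/3)
obs 8: x=1 → posterior Dirichlet(13/5, 23/4, 12, 7/3)
obs 9: x=1 → posterior Dirichlet(13/5, 27/4, 12, 7/3)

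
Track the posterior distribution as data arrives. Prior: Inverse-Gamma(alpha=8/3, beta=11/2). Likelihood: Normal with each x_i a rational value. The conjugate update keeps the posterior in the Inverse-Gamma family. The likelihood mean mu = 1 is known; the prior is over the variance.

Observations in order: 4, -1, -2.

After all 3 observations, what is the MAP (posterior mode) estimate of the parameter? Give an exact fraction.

obs 1: x=4 → posterior Inverse-Gamma(19/6, 10)
obs 2: x=-1 → posterior Inverse-Gamma(11/3, 12)
obs 3: x=-2 → posterior Inverse-Gamma(25/6, 33/2)

99/31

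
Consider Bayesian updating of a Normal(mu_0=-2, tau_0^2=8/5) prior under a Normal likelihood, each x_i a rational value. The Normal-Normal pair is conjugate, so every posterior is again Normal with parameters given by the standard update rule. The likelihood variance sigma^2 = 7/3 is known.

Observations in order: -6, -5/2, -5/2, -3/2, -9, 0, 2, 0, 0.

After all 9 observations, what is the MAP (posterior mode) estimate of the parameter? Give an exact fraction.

obs 1: x=-6 → posterior Normal(-214/59, 56/59)
obs 2: x=-5/2 → posterior Normal(-274/83, 56/83)
obs 3: x=-5/2 → posterior Normal(-334/107, 56/107)
obs 4: x=-3/2 → posterior Normal(-370/131, 56/131)
obs 5: x=-9 → posterior Normal(-586/155, 56/155)
obs 6: x=0 → posterior Normal(-586/179, 56/179)
obs 7: x=2 → posterior Normal(-538/203, 8/29)
obs 8: x=0 → posterior Normal(-538/227, 56/227)
obs 9: x=0 → posterior Normal(-538/251, 56/251)

-538/251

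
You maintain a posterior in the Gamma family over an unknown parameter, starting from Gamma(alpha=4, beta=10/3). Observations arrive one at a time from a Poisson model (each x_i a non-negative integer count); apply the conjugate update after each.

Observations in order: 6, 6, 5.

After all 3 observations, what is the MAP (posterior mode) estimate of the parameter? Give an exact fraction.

60/19

obs 1: x=6 → posterior Gamma(10, 13/3)
obs 2: x=6 → posterior Gamma(16, 16/3)
obs 3: x=5 → posterior Gamma(21, 19/3)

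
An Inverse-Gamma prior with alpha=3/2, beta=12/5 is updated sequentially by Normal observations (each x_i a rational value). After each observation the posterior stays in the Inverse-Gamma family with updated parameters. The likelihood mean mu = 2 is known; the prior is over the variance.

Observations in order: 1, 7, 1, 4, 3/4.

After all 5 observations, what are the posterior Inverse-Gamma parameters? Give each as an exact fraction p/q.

obs 1: x=1 → posterior Inverse-Gamma(2, 29/10)
obs 2: x=7 → posterior Inverse-Gamma(5/2, 77/5)
obs 3: x=1 → posterior Inverse-Gamma(3, 159/10)
obs 4: x=4 → posterior Inverse-Gamma(7/2, 179/10)
obs 5: x=3/4 → posterior Inverse-Gamma(4, 2989/160)

alpha=4, beta=2989/160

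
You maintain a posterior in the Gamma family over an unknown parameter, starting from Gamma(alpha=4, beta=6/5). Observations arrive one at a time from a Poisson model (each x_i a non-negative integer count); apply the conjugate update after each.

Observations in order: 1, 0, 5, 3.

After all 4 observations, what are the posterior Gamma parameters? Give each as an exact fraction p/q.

alpha=13, beta=26/5

obs 1: x=1 → posterior Gamma(5, 11/5)
obs 2: x=0 → posterior Gamma(5, 16/5)
obs 3: x=5 → posterior Gamma(10, 21/5)
obs 4: x=3 → posterior Gamma(13, 26/5)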